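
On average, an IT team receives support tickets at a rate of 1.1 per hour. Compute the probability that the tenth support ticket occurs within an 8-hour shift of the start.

0.3863

Over the interval, μ = 1.1 × 8 = 8.8 (an 8-hour shift = 8 hours).
The tenth arrival falls in the interval iff at least 10 events occur there: P(S_10 ≤ t) = P(N ≥ 10) = 1 − P(N ≤ 9) ≈ 0.3863.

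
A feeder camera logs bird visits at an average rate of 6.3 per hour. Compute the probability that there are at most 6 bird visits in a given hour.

With mean μ = 6.3 per hour,
P(N ≤ 6) = Σ_{j=0}^{6} e^(−μ) μ^j/j! ≈ 0.5582.

0.5582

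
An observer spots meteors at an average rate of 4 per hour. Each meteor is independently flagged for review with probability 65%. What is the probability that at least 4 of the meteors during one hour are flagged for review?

Thinning: the meteors that are flagged for review themselves form a Poisson process with rate 0.65 × 4 = 2.6 per hour.
So μ = 2.6.
P(N ≥ 4) = 1 − P(N ≤ 3) ≈ 0.2640.

0.2640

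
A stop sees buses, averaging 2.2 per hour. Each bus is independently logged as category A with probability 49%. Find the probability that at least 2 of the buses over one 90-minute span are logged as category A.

Thinning: the buses that are logged as category A themselves form a Poisson process with rate 0.49 × 2.2 = 1.078 per hour.
Over the interval, μ = 1.078 × 1.5 = 1.617 (a 90-minute span = 1.5 hours).
P(N ≥ 2) = 1 − P(N ≤ 1) ≈ 0.4805.

0.4805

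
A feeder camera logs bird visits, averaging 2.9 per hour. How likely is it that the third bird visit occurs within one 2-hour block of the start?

Over the interval, μ = 2.9 × 2 = 5.8 (a 2-hour block = 2 hours).
The third arrival falls in the interval iff at least 3 events occur there: P(S_3 ≤ t) = P(N ≥ 3) = 1 − P(N ≤ 2) ≈ 0.9285.

0.9285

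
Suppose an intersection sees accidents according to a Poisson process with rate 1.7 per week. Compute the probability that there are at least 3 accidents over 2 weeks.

Over the interval, μ = 1.7 × 2 = 3.4 (2 weeks).
P(N ≥ 3) = 1 − P(N ≤ 2) = 1 − Σ_{j=0}^{2} e^(−μ) μ^j/j! ≈ 0.6603.

0.6603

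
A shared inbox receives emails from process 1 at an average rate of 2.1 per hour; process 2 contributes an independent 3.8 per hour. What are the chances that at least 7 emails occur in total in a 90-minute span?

0.7792

Independent Poisson processes superpose: combined rate λ = 2.1 + 3.8 = 5.9 per hour.
Over the interval, μ = 5.9 × 1.5 = 8.85 (a 90-minute span = 1.5 hours).
P(N ≥ 7) = 1 − P(N ≤ 6) ≈ 0.7792.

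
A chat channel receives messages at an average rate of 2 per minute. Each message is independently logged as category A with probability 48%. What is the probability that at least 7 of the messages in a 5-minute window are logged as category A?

Thinning: the messages that are logged as category A themselves form a Poisson process with rate 0.48 × 2 = 0.96 per minute.
Over the interval, μ = 0.96 × 5 = 4.8 (a 5-minute window = 5 minutes).
P(N ≥ 7) = 1 − P(N ≤ 6) ≈ 0.2092.

0.2092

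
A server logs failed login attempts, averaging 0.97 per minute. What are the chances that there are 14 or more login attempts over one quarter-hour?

0.5925

Over the interval, μ = 0.97 × 15 = 14.55 (a quarter-hour = 15 minutes).
P(N ≥ 14) = 1 − P(N ≤ 13) = 1 − Σ_{j=0}^{13} e^(−μ) μ^j/j! ≈ 0.5925.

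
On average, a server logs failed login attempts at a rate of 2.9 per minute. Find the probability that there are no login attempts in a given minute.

0.0550

With mean μ = 2.9 per minute,
P(N = 0) = e^(−μ) μ^0/0! = e^(−2.9) · 2.9^0/1 ≈ 0.0550.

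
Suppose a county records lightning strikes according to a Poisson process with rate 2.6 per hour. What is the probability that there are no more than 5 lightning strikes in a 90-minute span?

0.8006

Over the interval, μ = 2.6 × 1.5 = 3.9 (a 90-minute span = 1.5 hours).
P(N ≤ 5) = Σ_{j=0}^{5} e^(−μ) μ^j/j! ≈ 0.8006.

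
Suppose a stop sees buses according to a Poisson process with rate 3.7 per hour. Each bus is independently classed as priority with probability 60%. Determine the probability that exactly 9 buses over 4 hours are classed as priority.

Thinning: the buses that are classed as priority themselves form a Poisson process with rate 0.6 × 3.7 = 2.22 per hour.
Over the interval, μ = 2.22 × 4 = 8.88 (4 hours).
P(N = 9) = e^(−8.88) · 8.88^9/9! ≈ 0.1316.

0.1316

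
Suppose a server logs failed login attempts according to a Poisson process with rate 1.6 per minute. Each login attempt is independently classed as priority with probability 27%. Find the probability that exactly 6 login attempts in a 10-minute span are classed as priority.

0.1201

Thinning: the login attempts that are classed as priority themselves form a Poisson process with rate 0.27 × 1.6 = 0.432 per minute.
Over the interval, μ = 0.432 × 10 = 4.32 (a 10-minute span = 10 minutes).
P(N = 6) = e^(−4.32) · 4.32^6/6! ≈ 0.1201.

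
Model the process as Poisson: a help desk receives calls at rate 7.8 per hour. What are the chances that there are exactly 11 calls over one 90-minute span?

Over the interval, μ = 7.8 × 1.5 = 11.7 (a 90-minute span = 1.5 hours).
P(N = 11) = e^(−μ) μ^11/11! = e^(−11.7) · 11.7^11/39916800 ≈ 0.1169.

0.1169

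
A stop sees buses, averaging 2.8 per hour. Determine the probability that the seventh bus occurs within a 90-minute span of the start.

Over the interval, μ = 2.8 × 1.5 = 4.2 (a 90-minute span = 1.5 hours).
The seventh arrival falls in the interval iff at least 7 events occur there: P(S_7 ≤ t) = P(N ≥ 7) = 1 − P(N ≤ 6) ≈ 0.1325.

0.1325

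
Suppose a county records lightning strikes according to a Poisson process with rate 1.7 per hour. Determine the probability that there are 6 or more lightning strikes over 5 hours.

0.8504

Over the interval, μ = 1.7 × 5 = 8.5 (5 hours).
P(N ≥ 6) = 1 − P(N ≤ 5) = 1 − Σ_{j=0}^{5} e^(−μ) μ^j/j! ≈ 0.8504.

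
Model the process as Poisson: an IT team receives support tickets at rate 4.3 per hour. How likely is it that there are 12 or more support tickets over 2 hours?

0.1600

Over the interval, μ = 4.3 × 2 = 8.6 (2 hours).
P(N ≥ 12) = 1 − P(N ≤ 11) = 1 − Σ_{j=0}^{11} e^(−μ) μ^j/j! ≈ 0.1600.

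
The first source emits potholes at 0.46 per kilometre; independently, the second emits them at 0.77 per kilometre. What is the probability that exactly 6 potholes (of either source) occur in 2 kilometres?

Independent Poisson processes superpose: combined rate λ = 0.46 + 0.77 = 1.23 per kilometre.
Over the interval, μ = 1.23 × 2 = 2.46 (2 kilometres).
P(N = 6) = e^(−2.46) · 2.46^6/6! ≈ 0.0263.

0.0263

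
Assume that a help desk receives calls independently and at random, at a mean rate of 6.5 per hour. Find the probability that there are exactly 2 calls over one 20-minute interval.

Over the interval, μ = 6.5 × 1/3 ≈ 2.16667 (a 20-minute interval = 1/3 hours).
P(N = 2) = e^(−μ) μ^2/2! = e^(−2.16667) · 2.16667^2/2 ≈ 0.2689.

0.2689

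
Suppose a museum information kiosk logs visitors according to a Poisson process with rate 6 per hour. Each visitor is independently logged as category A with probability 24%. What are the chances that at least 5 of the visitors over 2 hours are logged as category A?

Thinning: the visitors that are logged as category A themselves form a Poisson process with rate 0.24 × 6 = 1.44 per hour.
Over the interval, μ = 1.44 × 2 = 2.88 (2 hours).
P(N ≥ 5) = 1 − P(N ≤ 4) ≈ 0.1650.

0.1650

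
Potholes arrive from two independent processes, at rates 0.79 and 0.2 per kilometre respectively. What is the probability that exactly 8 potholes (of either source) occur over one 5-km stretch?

Independent Poisson processes superpose: combined rate λ = 0.79 + 0.2 = 0.99 per kilometre.
Over the interval, μ = 0.99 × 5 = 4.95 (a 5-km stretch = 5 kilometres).
P(N = 8) = e^(−4.95) · 4.95^8/8! ≈ 0.0633.

0.0633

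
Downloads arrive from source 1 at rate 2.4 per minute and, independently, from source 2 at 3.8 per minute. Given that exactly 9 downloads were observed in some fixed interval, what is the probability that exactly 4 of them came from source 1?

0.2447

Given the total, each event is independently from source 1 with probability p = λ_1/(λ_1+λ_2) = 2.4/6.2 ≈ 0.3871.
So K ~ Binomial(9, 2.4/6.2): P(K = 4) = C(9,4) · (2.4/6.2)^4 · (3.8/6.2)^5 ≈ 0.2447.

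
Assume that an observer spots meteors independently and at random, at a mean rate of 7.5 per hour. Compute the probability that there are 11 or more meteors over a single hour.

0.1378

With mean μ = 7.5 per hour,
P(N ≥ 11) = 1 − P(N ≤ 10) = 1 − Σ_{j=0}^{10} e^(−μ) μ^j/j! ≈ 0.1378.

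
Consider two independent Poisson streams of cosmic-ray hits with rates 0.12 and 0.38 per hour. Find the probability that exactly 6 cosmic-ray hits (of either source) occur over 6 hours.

0.0504

Independent Poisson processes superpose: combined rate λ = 0.12 + 0.38 = 0.5 per hour.
Over the interval, μ = 0.5 × 6 = 3 (6 hours).
P(N = 6) = e^(−3) · 3^6/6! ≈ 0.0504.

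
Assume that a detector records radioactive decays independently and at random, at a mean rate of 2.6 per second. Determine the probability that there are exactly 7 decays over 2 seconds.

0.1125

Over the interval, μ = 2.6 × 2 = 5.2 (2 seconds).
P(N = 7) = e^(−μ) μ^7/7! = e^(−5.2) · 5.2^7/5040 ≈ 0.1125.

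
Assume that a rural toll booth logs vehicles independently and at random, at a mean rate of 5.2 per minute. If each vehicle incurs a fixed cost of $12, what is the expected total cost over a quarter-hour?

E[N] = 5.2 × 15 = 78 (a quarter-hour = 15 minutes); E[cost] = 78 × $12 = $936.

$936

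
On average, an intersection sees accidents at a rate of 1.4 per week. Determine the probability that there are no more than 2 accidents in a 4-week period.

Over the interval, μ = 1.4 × 4 = 5.6 (a 4-week period = 4 weeks).
P(N ≤ 2) = Σ_{j=0}^{2} e^(−μ) μ^j/j! ≈ 0.0824.

0.0824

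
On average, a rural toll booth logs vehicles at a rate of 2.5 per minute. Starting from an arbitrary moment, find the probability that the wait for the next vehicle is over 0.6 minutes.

The wait for the next event is exponential with rate λ = 2.5 per minute.
P(T > 0.6) = e^(−λt) = e^(−2.5 × 0.6) = e^(−1.5) ≈ 0.2231.

0.2231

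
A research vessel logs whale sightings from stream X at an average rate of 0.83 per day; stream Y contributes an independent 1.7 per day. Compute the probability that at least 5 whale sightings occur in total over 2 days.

0.5700

Independent Poisson processes superpose: combined rate λ = 0.83 + 1.7 = 2.53 per day.
Over the interval, μ = 2.53 × 2 = 5.06 (2 days).
P(N ≥ 5) = 1 − P(N ≤ 4) ≈ 0.5700.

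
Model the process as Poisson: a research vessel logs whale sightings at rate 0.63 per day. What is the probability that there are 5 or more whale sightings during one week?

Over the interval, μ = 0.63 × 7 = 4.41 (a week = 7 days).
P(N ≥ 5) = 1 − P(N ≤ 4) = 1 − Σ_{j=0}^{4} e^(−μ) μ^j/j! ≈ 0.4507.

0.4507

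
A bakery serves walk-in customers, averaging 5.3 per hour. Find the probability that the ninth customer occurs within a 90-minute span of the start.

Over the interval, μ = 5.3 × 1.5 = 7.95 (a 90-minute span = 1.5 hours).
The ninth arrival falls in the interval iff at least 9 events occur there: P(S_9 ≤ t) = P(N ≥ 9) = 1 − P(N ≤ 8) ≈ 0.4005.

0.4005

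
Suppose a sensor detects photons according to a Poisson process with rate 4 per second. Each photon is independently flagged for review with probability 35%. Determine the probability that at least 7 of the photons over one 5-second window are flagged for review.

Thinning: the photons that are flagged for review themselves form a Poisson process with rate 0.35 × 4 = 1.4 per second.
Over the interval, μ = 1.4 × 5 = 7 (a 5-second window = 5 seconds).
P(N ≥ 7) = 1 − P(N ≤ 6) ≈ 0.5503.

0.5503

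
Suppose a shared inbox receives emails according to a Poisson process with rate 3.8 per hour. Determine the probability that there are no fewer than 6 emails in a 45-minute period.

0.0696

Over the interval, μ = 3.8 × 0.75 = 2.85 (a 45-minute period = 0.75 hours).
P(N ≥ 6) = 1 − P(N ≤ 5) = 1 − Σ_{j=0}^{5} e^(−μ) μ^j/j! ≈ 0.0696.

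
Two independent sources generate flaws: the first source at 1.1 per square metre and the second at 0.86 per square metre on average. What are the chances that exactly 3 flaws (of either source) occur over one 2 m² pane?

0.1992

Independent Poisson processes superpose: combined rate λ = 1.1 + 0.86 = 1.96 per square metre.
Over the interval, μ = 1.96 × 2 = 3.92 (a 2 m² pane = 2 square metres).
P(N = 3) = e^(−3.92) · 3.92^3/3! ≈ 0.1992.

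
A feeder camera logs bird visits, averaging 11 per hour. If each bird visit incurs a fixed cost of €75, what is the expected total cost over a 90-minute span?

E[N] = 11 × 1.5 = 16.5 (a 90-minute span = 1.5 hours); E[cost] = 16.5 × €75 = €1237.5.

€1237.5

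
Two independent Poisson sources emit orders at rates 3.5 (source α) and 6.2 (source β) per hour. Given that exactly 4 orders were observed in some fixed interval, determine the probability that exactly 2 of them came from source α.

Given the total, each event is independently from source α with probability p = λ_α/(λ_α+λ_β) = 3.5/9.7 ≈ 0.3608.
So K ~ Binomial(4, 3.5/9.7): P(K = 2) = C(4,2) · (3.5/9.7)^2 · (6.2/9.7)^2 ≈ 0.3191.

0.3191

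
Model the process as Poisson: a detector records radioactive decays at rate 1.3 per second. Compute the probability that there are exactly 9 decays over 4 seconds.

Over the interval, μ = 1.3 × 4 = 5.2 (4 seconds).
P(N = 9) = e^(−μ) μ^9/9! = e^(−5.2) · 5.2^9/362880 ≈ 0.0423.

0.0423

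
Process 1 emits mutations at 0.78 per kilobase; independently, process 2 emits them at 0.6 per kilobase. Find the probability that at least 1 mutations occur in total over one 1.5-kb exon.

Independent Poisson processes superpose: combined rate λ = 0.78 + 0.6 = 1.38 per kilobase.
Over the interval, μ = 1.38 × 1.5 = 2.07 (a 1.5-kb exon = 1.5 kilobases).
P(N ≥ 1) = 1 − P(N ≤ 0) ≈ 0.8738.

0.8738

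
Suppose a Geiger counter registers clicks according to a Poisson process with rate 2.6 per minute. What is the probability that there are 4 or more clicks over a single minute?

0.2640

With mean μ = 2.6 per minute,
P(N ≥ 4) = 1 − P(N ≤ 3) = 1 − Σ_{j=0}^{3} e^(−μ) μ^j/j! ≈ 0.2640.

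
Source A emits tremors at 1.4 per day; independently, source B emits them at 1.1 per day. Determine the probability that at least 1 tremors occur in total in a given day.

0.9179

Independent Poisson processes superpose: combined rate λ = 1.4 + 1.1 = 2.5 per day.
So μ = 2.5.
P(N ≥ 1) = 1 − P(N ≤ 0) ≈ 0.9179.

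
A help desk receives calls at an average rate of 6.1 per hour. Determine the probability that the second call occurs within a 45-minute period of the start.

Over the interval, μ = 6.1 × 0.75 = 4.575 (a 45-minute period = 0.75 hours).
The second arrival falls in the interval iff at least 2 events occur there: P(S_2 ≤ t) = P(N ≥ 2) = 1 − P(N ≤ 1) ≈ 0.9425.

0.9425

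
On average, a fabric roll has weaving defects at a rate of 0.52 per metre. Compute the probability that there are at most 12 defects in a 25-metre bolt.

Over the interval, μ = 0.52 × 25 = 13 (a 25-metre bolt = 25 metres).
P(N ≤ 12) = Σ_{j=0}^{12} e^(−μ) μ^j/j! ≈ 0.4631.

0.4631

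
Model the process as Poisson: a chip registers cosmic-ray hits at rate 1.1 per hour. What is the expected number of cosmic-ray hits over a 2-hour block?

E[N] = λt = 1.1 × 2 = 2.2 (a 2-hour block = 2 hours).

2.2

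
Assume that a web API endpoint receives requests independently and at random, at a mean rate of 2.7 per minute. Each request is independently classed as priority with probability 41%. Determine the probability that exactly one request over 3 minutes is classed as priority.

Thinning: the requests that are classed as priority themselves form a Poisson process with rate 0.41 × 2.7 = 1.107 per minute.
Over the interval, μ = 1.107 × 3 = 3.321 (3 minutes).
P(N = 1) = e^(−3.321) · 3.321^1/1! ≈ 0.1199.

0.1199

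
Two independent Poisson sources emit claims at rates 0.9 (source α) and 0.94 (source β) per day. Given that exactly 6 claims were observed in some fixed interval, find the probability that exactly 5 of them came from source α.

0.0858

Given the total, each event is independently from source α with probability p = λ_α/(λ_α+λ_β) = 0.9/1.84 ≈ 0.4891.
So K ~ Binomial(6, 0.9/1.84): P(K = 5) = C(6,5) · (0.9/1.84)^5 · (0.94/1.84)^1 ≈ 0.0858.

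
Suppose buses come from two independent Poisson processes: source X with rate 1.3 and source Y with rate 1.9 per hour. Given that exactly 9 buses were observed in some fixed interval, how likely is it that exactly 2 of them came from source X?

Given the total, each event is independently from source X with probability p = λ_X/(λ_X+λ_Y) = 1.3/3.2 ≈ 0.4062.
So K ~ Binomial(9, 1.3/3.2): P(K = 2) = C(9,2) · (1.3/3.2)^2 · (1.9/3.2)^7 ≈ 0.1546.

0.1546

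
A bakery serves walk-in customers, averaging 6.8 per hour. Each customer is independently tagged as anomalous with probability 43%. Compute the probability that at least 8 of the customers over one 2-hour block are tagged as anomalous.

Thinning: the customers that are tagged as anomalous themselves form a Poisson process with rate 0.43 × 6.8 = 2.924 per hour.
Over the interval, μ = 2.924 × 2 = 5.848 (a 2-hour block = 2 hours).
P(N ≥ 8) = 1 − P(N ≤ 7) ≈ 0.2354.

0.2354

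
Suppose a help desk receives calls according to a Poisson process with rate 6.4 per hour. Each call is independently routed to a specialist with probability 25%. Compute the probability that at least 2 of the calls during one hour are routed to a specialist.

Thinning: the calls that are routed to a specialist themselves form a Poisson process with rate 0.25 × 6.4 = 1.6 per hour.
So μ = 1.6.
P(N ≥ 2) = 1 − P(N ≤ 1) ≈ 0.4751.

0.4751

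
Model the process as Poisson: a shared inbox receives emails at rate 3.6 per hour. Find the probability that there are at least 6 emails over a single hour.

With mean μ = 3.6 per hour,
P(N ≥ 6) = 1 − P(N ≤ 5) = 1 − Σ_{j=0}^{5} e^(−μ) μ^j/j! ≈ 0.1559.

0.1559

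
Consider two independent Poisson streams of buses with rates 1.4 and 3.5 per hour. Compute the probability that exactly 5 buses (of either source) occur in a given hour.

0.1753

Independent Poisson processes superpose: combined rate λ = 1.4 + 3.5 = 4.9 per hour.
So μ = 4.9.
P(N = 5) = e^(−4.9) · 4.9^5/5! ≈ 0.1753.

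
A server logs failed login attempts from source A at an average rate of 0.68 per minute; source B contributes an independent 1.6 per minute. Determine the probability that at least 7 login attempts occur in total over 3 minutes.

0.5262

Independent Poisson processes superpose: combined rate λ = 0.68 + 1.6 = 2.28 per minute.
Over the interval, μ = 2.28 × 3 = 6.84 (3 minutes).
P(N ≥ 7) = 1 − P(N ≤ 6) ≈ 0.5262.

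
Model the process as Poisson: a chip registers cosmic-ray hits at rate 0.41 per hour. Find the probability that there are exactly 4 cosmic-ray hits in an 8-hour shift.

0.1815

Over the interval, μ = 0.41 × 8 = 3.28 (an 8-hour shift = 8 hours).
P(N = 4) = e^(−μ) μ^4/4! = e^(−3.28) · 3.28^4/24 ≈ 0.1815.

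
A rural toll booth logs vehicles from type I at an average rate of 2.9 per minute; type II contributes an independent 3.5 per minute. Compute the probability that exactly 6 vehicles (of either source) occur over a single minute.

Independent Poisson processes superpose: combined rate λ = 2.9 + 3.5 = 6.4 per minute.
So μ = 6.4.
P(N = 6) = e^(−6.4) · 6.4^6/6! ≈ 0.1586.

0.1586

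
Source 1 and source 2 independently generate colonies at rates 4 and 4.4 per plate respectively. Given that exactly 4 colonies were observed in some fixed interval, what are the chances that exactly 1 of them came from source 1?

Given the total, each event is independently from source 1 with probability p = λ_1/(λ_1+λ_2) = 4/8.4 ≈ 0.4762.
So K ~ Binomial(4, 4/8.4): P(K = 1) = C(4,1) · (4/8.4)^1 · (4.4/8.4)^3 ≈ 0.2738.

0.2738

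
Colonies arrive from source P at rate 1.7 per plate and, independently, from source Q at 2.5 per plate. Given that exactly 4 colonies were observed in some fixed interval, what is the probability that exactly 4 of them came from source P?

0.0268

Given the total, each event is independently from source P with probability p = λ_P/(λ_P+λ_Q) = 1.7/4.2 ≈ 0.4048.
So K ~ Binomial(4, 1.7/4.2): P(K = 4) = C(4,4) · (1.7/4.2)^4 · (2.5/4.2)^0 ≈ 0.0268.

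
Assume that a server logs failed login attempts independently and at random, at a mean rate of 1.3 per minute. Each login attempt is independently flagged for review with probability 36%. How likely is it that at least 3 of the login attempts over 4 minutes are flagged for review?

0.2887

Thinning: the login attempts that are flagged for review themselves form a Poisson process with rate 0.36 × 1.3 = 0.468 per minute.
Over the interval, μ = 0.468 × 4 = 1.872 (4 minutes).
P(N ≥ 3) = 1 − P(N ≤ 2) ≈ 0.2887.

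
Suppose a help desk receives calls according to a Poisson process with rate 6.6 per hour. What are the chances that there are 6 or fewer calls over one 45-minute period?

Over the interval, μ = 6.6 × 0.75 = 4.95 (a 45-minute period = 0.75 hours).
P(N ≤ 6) = Σ_{j=0}^{6} e^(−μ) μ^j/j! ≈ 0.7695.

0.7695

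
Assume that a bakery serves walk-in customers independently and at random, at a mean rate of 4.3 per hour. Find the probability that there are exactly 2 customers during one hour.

With mean μ = 4.3 per hour,
P(N = 2) = e^(−μ) μ^2/2! = e^(−4.3) · 4.3^2/2 ≈ 0.1254.

0.1254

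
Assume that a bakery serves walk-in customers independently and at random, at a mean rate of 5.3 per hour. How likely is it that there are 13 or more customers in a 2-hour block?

Over the interval, μ = 5.3 × 2 = 10.6 (a 2-hour block = 2 hours).
P(N ≥ 13) = 1 − P(N ≤ 12) = 1 − Σ_{j=0}^{12} e^(−μ) μ^j/j! ≈ 0.2684.

0.2684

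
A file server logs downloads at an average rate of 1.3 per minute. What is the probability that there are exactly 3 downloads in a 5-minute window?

Over the interval, μ = 1.3 × 5 = 6.5 (a 5-minute window = 5 minutes).
P(N = 3) = e^(−μ) μ^3/3! = e^(−6.5) · 6.5^3/6 ≈ 0.0688.

0.0688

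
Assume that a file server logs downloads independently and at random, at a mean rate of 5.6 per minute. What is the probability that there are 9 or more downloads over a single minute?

With mean μ = 5.6 per minute,
P(N ≥ 9) = 1 − P(N ≤ 8) = 1 − Σ_{j=0}^{8} e^(−μ) μ^j/j! ≈ 0.1143.

0.1143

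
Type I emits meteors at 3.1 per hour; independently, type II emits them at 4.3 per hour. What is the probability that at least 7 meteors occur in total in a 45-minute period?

Independent Poisson processes superpose: combined rate λ = 3.1 + 4.3 = 7.4 per hour.
Over the interval, μ = 7.4 × 0.75 = 5.55 (a 45-minute period = 0.75 hours).
P(N ≥ 7) = 1 − P(N ≤ 6) ≈ 0.3218.

0.3218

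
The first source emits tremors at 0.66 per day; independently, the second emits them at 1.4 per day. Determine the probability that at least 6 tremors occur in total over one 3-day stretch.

0.5828

Independent Poisson processes superpose: combined rate λ = 0.66 + 1.4 = 2.06 per day.
Over the interval, μ = 2.06 × 3 = 6.18 (a 3-day stretch = 3 days).
P(N ≥ 6) = 1 − P(N ≤ 5) ≈ 0.5828.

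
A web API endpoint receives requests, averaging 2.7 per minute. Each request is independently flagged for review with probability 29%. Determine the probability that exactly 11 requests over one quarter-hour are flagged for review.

0.1165

Thinning: the requests that are flagged for review themselves form a Poisson process with rate 0.29 × 2.7 = 0.783 per minute.
Over the interval, μ = 0.783 × 15 = 11.745 (a quarter-hour = 15 minutes).
P(N = 11) = e^(−11.745) · 11.745^11/11! ≈ 0.1165.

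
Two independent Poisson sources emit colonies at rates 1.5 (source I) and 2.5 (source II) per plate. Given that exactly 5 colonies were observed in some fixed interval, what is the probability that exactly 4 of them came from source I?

0.0618

Given the total, each event is independently from source I with probability p = λ_I/(λ_I+λ_II) = 1.5/4 = 0.3750.
So K ~ Binomial(5, 1.5/4): P(K = 4) = C(5,4) · (1.5/4)^4 · (2.5/4)^1 ≈ 0.0618.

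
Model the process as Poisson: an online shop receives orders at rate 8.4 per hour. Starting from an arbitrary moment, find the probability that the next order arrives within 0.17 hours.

0.7602

Inter-arrival times are exponential with rate λ = 8.4 per hour.
P(T ≤ 0.17) = 1 − e^(−λt) = 1 − e^(−8.4 × 0.17) = 1 − e^(−1.428) ≈ 0.7602.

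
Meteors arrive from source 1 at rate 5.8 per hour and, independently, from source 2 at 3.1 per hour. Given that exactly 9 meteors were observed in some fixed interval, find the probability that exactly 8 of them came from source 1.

0.1020

Given the total, each event is independently from source 1 with probability p = λ_1/(λ_1+λ_2) = 5.8/8.9 ≈ 0.6517.
So K ~ Binomial(9, 5.8/8.9): P(K = 8) = C(9,8) · (5.8/8.9)^8 · (3.1/8.9)^1 ≈ 0.1020.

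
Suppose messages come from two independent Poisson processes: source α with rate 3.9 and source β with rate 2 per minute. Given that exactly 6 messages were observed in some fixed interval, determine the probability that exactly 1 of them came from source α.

0.0178

Given the total, each event is independently from source α with probability p = λ_α/(λ_α+λ_β) = 3.9/5.9 ≈ 0.6610.
So K ~ Binomial(6, 3.9/5.9): P(K = 1) = C(6,1) · (3.9/5.9)^1 · (2/5.9)^5 ≈ 0.0178.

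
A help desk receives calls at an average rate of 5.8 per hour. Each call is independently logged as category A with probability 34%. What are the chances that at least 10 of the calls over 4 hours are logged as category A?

Thinning: the calls that are logged as category A themselves form a Poisson process with rate 0.34 × 5.8 = 1.972 per hour.
Over the interval, μ = 1.972 × 4 = 7.888 (4 hours).
P(N ≥ 10) = 1 − P(N ≤ 9) ≈ 0.2696.

0.2696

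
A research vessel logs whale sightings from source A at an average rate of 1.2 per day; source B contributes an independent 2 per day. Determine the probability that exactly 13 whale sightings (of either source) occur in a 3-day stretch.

Independent Poisson processes superpose: combined rate λ = 1.2 + 2 = 3.2 per day.
Over the interval, μ = 3.2 × 3 = 9.6 (a 3-day stretch = 3 days).
P(N = 13) = e^(−9.6) · 9.6^13/13! ≈ 0.0640.

0.0640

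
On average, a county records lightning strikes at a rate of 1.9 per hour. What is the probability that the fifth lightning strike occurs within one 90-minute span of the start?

0.1602

Over the interval, μ = 1.9 × 1.5 = 2.85 (a 90-minute span = 1.5 hours).
The fifth arrival falls in the interval iff at least 5 events occur there: P(S_5 ≤ t) = P(N ≥ 5) = 1 − P(N ≤ 4) ≈ 0.1602.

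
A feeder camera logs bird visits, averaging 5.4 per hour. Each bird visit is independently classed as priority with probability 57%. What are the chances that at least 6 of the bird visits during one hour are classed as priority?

Thinning: the bird visits that are classed as priority themselves form a Poisson process with rate 0.57 × 5.4 = 3.078 per hour.
So μ = 3.078.
P(N ≥ 6) = 1 − P(N ≤ 5) ≈ 0.0920.

0.0920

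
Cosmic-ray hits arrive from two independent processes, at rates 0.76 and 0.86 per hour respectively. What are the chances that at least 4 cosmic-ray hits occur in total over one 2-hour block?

Independent Poisson processes superpose: combined rate λ = 0.76 + 0.86 = 1.62 per hour.
Over the interval, μ = 1.62 × 2 = 3.24 (a 2-hour block = 2 hours).
P(N ≥ 4) = 1 − P(N ≤ 3) ≈ 0.4064.

0.4064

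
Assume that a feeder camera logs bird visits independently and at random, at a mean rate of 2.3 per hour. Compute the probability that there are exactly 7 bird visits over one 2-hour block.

Over the interval, μ = 2.3 × 2 = 4.6 (a 2-hour block = 2 hours).
P(N = 7) = e^(−μ) μ^7/7! = e^(−4.6) · 4.6^7/5040 ≈ 0.0869.

0.0869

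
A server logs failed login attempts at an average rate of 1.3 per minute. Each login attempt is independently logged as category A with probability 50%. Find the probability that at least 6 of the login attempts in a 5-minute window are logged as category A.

0.1112

Thinning: the login attempts that are logged as category A themselves form a Poisson process with rate 0.5 × 1.3 = 0.65 per minute.
Over the interval, μ = 0.65 × 5 = 3.25 (a 5-minute window = 5 minutes).
P(N ≥ 6) = 1 − P(N ≤ 5) ≈ 0.1112.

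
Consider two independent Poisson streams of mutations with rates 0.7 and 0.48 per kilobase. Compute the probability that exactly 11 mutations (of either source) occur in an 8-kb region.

0.1056

Independent Poisson processes superpose: combined rate λ = 0.7 + 0.48 = 1.18 per kilobase.
Over the interval, μ = 1.18 × 8 = 9.44 (an 8-kb region = 8 kilobases).
P(N = 11) = e^(−9.44) · 9.44^11/11! ≈ 0.1056.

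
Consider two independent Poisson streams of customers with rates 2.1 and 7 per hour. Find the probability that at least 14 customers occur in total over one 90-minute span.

0.4980

Independent Poisson processes superpose: combined rate λ = 2.1 + 7 = 9.1 per hour.
Over the interval, μ = 9.1 × 1.5 = 13.65 (a 90-minute span = 1.5 hours).
P(N ≥ 14) = 1 − P(N ≤ 13) ≈ 0.4980.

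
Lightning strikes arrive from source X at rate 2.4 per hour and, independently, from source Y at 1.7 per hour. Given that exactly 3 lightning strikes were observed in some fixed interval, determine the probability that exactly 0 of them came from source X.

0.0713

Given the total, each event is independently from source X with probability p = λ_X/(λ_X+λ_Y) = 2.4/4.1 ≈ 0.5854.
So K ~ Binomial(3, 2.4/4.1): P(K = 0) = C(3,0) · (2.4/4.1)^0 · (1.7/4.1)^3 ≈ 0.0713.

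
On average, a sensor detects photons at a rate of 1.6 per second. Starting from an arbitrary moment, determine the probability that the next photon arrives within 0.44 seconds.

0.5054

Inter-arrival times are exponential with rate λ = 1.6 per second.
P(T ≤ 0.44) = 1 − e^(−λt) = 1 − e^(−1.6 × 0.44) = 1 − e^(−0.704) ≈ 0.5054.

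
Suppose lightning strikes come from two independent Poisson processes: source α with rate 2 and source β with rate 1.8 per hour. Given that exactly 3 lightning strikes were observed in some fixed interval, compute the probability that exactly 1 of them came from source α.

Given the total, each event is independently from source α with probability p = λ_α/(λ_α+λ_β) = 2/3.8 ≈ 0.5263.
So K ~ Binomial(3, 2/3.8): P(K = 1) = C(3,1) · (2/3.8)^1 · (1.8/3.8)^2 ≈ 0.3543.

0.3543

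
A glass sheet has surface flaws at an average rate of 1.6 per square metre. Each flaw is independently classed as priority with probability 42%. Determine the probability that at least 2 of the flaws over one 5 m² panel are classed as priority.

0.8486

Thinning: the flaws that are classed as priority themselves form a Poisson process with rate 0.42 × 1.6 = 0.672 per square metre.
Over the interval, μ = 0.672 × 5 = 3.36 (a 5 m² panel = 5 square metres).
P(N ≥ 2) = 1 − P(N ≤ 1) ≈ 0.8486.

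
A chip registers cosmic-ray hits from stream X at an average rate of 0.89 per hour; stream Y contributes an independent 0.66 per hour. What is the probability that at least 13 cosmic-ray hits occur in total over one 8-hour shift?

Independent Poisson processes superpose: combined rate λ = 0.89 + 0.66 = 1.55 per hour.
Over the interval, μ = 1.55 × 8 = 12.4 (an 8-hour shift = 8 hours).
P(N ≥ 13) = 1 − P(N ≤ 12) ≈ 0.4697.

0.4697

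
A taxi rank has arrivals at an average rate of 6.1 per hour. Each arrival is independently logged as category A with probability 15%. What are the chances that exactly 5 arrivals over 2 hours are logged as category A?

0.0274

Thinning: the arrivals that are logged as category A themselves form a Poisson process with rate 0.15 × 6.1 = 0.915 per hour.
Over the interval, μ = 0.915 × 2 = 1.83 (2 hours).
P(N = 5) = e^(−1.83) · 1.83^5/5! ≈ 0.0274.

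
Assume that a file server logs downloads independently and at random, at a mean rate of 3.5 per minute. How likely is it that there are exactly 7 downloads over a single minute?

0.0385

With mean μ = 3.5 per minute,
P(N = 7) = e^(−μ) μ^7/7! = e^(−3.5) · 3.5^7/5040 ≈ 0.0385.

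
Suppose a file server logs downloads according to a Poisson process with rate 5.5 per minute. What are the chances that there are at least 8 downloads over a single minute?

With mean μ = 5.5 per minute,
P(N ≥ 8) = 1 − P(N ≤ 7) = 1 − Σ_{j=0}^{7} e^(−μ) μ^j/j! ≈ 0.1905.

0.1905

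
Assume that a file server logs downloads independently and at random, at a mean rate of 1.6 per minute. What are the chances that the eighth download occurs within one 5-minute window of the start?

0.5470

Over the interval, μ = 1.6 × 5 = 8 (a 5-minute window = 5 minutes).
The eighth arrival falls in the interval iff at least 8 events occur there: P(S_8 ≤ t) = P(N ≥ 8) = 1 − P(N ≤ 7) ≈ 0.5470.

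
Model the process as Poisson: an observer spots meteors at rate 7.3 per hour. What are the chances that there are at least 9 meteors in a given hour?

0.3108

With mean μ = 7.3 per hour,
P(N ≥ 9) = 1 − P(N ≤ 8) = 1 − Σ_{j=0}^{8} e^(−μ) μ^j/j! ≈ 0.3108.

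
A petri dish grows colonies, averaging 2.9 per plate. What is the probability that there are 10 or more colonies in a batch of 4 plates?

0.7209

Over the interval, μ = 2.9 × 4 = 11.6 (a batch of 4 plates = 4 plates).
P(N ≥ 10) = 1 − P(N ≤ 9) = 1 − Σ_{j=0}^{9} e^(−μ) μ^j/j! ≈ 0.7209.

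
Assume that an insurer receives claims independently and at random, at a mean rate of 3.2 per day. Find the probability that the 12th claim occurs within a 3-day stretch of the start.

0.2588

Over the interval, μ = 3.2 × 3 = 9.6 (a 3-day stretch = 3 days).
The 12th arrival falls in the interval iff at least 12 events occur there: P(S_12 ≤ t) = P(N ≥ 12) = 1 − P(N ≤ 11) ≈ 0.2588.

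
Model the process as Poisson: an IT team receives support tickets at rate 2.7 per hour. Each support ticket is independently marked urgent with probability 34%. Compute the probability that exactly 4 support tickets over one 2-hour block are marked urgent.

0.0755

Thinning: the support tickets that are marked urgent themselves form a Poisson process with rate 0.34 × 2.7 = 0.918 per hour.
Over the interval, μ = 0.918 × 2 = 1.836 (a 2-hour block = 2 hours).
P(N = 4) = e^(−1.836) · 1.836^4/4! ≈ 0.0755.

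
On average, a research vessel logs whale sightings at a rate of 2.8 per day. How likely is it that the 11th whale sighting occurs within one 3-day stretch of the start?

Over the interval, μ = 2.8 × 3 = 8.4 (a 3-day stretch = 3 days).
The 11th arrival falls in the interval iff at least 11 events occur there: P(S_11 ≤ t) = P(N ≥ 11) = 1 − P(N ≤ 10) ≈ 0.2257.

0.2257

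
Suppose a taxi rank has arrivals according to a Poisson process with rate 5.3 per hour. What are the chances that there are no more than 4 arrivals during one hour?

With mean μ = 5.3 per hour,
P(N ≤ 4) = Σ_{j=0}^{4} e^(−μ) μ^j/j! ≈ 0.3895.

0.3895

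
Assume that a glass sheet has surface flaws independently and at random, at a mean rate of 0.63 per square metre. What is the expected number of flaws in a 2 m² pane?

1.26

E[N] = λt = 0.63 × 2 = 1.26 (a 2 m² pane = 2 square metres).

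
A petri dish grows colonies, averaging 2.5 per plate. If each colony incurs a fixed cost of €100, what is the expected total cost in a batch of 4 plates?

€1000

E[N] = 2.5 × 4 = 10 (a batch of 4 plates = 4 plates); E[cost] = 10 × €100 = €1000.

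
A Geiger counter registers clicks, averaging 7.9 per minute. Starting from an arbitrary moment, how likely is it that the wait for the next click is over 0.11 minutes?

The wait for the next event is exponential with rate λ = 7.9 per minute.
P(T > 0.11) = e^(−λt) = e^(−7.9 × 0.11) = e^(−0.869) ≈ 0.4194.

0.4194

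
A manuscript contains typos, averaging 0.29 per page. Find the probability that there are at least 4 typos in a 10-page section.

0.3304

Over the interval, μ = 0.29 × 10 = 2.9 (a 10-page section = 10 pages).
P(N ≥ 4) = 1 − P(N ≤ 3) = 1 − Σ_{j=0}^{3} e^(−μ) μ^j/j! ≈ 0.3304.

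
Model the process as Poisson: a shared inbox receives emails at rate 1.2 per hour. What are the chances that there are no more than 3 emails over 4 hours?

Over the interval, μ = 1.2 × 4 = 4.8 (4 hours).
P(N ≤ 3) = Σ_{j=0}^{3} e^(−μ) μ^j/j! ≈ 0.2942.

0.2942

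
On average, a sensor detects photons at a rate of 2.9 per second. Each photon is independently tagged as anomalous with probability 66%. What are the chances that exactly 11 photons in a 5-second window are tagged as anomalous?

0.1078

Thinning: the photons that are tagged as anomalous themselves form a Poisson process with rate 0.66 × 2.9 = 1.914 per second.
Over the interval, μ = 1.914 × 5 = 9.57 (a 5-second window = 5 seconds).
P(N = 11) = e^(−9.57) · 9.57^11/11! ≈ 0.1078.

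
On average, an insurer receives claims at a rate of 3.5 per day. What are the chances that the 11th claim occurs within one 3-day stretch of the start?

Over the interval, μ = 3.5 × 3 = 10.5 (a 3-day stretch = 3 days).
The 11th arrival falls in the interval iff at least 11 events occur there: P(S_11 ≤ t) = P(N ≥ 11) = 1 − P(N ≤ 10) ≈ 0.4793.

0.4793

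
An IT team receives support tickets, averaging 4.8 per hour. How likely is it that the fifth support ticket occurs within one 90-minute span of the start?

0.8445

Over the interval, μ = 4.8 × 1.5 = 7.2 (a 90-minute span = 1.5 hours).
The fifth arrival falls in the interval iff at least 5 events occur there: P(S_5 ≤ t) = P(N ≥ 5) = 1 − P(N ≤ 4) ≈ 0.8445.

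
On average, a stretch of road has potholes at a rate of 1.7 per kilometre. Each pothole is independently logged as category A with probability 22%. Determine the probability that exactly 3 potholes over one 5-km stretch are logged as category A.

Thinning: the potholes that are logged as category A themselves form a Poisson process with rate 0.22 × 1.7 = 0.374 per kilometre.
Over the interval, μ = 0.374 × 5 = 1.87 (a 5-km stretch = 5 kilometres).
P(N = 3) = e^(−1.87) · 1.87^3/3! ≈ 0.1680.

0.1680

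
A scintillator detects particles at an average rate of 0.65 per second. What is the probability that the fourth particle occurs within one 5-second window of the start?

Over the interval, μ = 0.65 × 5 = 3.25 (a 5-second window = 5 seconds).
The fourth arrival falls in the interval iff at least 4 events occur there: P(S_4 ≤ t) = P(N ≥ 4) = 1 − P(N ≤ 3) ≈ 0.4086.

0.4086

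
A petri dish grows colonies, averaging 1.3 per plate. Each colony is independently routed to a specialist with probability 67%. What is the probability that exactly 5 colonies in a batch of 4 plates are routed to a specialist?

Thinning: the colonies that are routed to a specialist themselves form a Poisson process with rate 0.67 × 1.3 = 0.871 per plate.
Over the interval, μ = 0.871 × 4 = 3.484 (a batch of 4 plates = 4 plates).
P(N = 5) = e^(−3.484) · 3.484^5/5! ≈ 0.1313.

0.1313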